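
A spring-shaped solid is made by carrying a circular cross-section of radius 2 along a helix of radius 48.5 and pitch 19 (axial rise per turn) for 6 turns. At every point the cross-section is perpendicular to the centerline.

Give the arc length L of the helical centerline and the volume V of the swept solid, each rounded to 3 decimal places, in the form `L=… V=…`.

2πR = 2π·48.5 = 304.734487
per-turn = √(304.734487² + 19²) = √(92863.1078 + 361) = √93224.1078 = 305.326232
L = 6 × 305.326232 = 1831.957391
V = π·2² × L = 12.566371 × 1831.957391 = 23021.055521

L=1831.957 V=23021.056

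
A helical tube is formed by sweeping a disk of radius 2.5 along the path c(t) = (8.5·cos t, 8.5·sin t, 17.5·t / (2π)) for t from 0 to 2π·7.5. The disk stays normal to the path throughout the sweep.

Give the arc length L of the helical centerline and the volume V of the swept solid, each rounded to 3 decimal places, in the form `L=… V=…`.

L=421.508 V=8276.298

2πR = 2π·8.5 = 53.407075
per-turn = √(53.407075² + 17.5²) = √(2852.3157 + 306.25) = √3158.5657 = 56.201118
L = 7.5 × 56.201118 = 421.508385
V = π·2.5² × L = 19.634954 × 421.508385 = 8276.297796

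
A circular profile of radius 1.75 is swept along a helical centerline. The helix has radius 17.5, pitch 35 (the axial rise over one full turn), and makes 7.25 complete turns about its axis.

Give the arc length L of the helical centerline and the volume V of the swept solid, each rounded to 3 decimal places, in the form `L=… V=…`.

L=836.590 V=8048.944

2πR = 2π·17.5 = 109.955743
per-turn = √(109.955743² + 35²) = √(12090.2654 + 1225) = √13315.2654 = 115.391791
L = 7.25 × 115.391791 = 836.590484
V = π·1.75² × L = 9.621128 × 836.590484 = 8048.943709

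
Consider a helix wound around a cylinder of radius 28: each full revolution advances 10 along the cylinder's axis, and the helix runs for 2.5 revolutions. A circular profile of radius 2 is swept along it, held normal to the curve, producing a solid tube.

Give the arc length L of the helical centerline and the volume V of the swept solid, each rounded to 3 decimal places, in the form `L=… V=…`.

2πR = 2π·28 = 175.929189
per-turn = √(175.929189² + 10²) = √(30951.0794 + 100) = √31051.0794 = 176.213165
L = 2.5 × 176.213165 = 440.532912
V = π·2² × L = 12.566371 × 440.532912 = 5535.899836

L=440.533 V=5535.900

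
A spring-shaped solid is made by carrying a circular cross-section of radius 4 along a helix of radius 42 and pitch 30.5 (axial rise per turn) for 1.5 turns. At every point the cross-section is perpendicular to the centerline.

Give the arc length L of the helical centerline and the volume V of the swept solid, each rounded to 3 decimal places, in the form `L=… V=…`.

L=398.476 V=20029.574

2πR = 2π·42 = 263.893783
per-turn = √(263.893783² + 30.5²) = √(69639.9287 + 930.25) = √70570.1787 = 265.650482
L = 1.5 × 265.650482 = 398.475723
V = π·4² × L = 50.265482 × 398.475723 = 20029.574474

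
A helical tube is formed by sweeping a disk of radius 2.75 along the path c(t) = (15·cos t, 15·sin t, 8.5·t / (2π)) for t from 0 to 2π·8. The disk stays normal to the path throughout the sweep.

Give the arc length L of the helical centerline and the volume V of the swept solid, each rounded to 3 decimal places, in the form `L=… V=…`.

L=757.042 V=17986.037

2πR = 2π·15 = 94.247780
per-turn = √(94.247780² + 8.5²) = √(8882.6440 + 72.25) = √8954.8940 = 94.630301
L = 8 × 94.630301 = 757.042412
V = π·2.75² × L = 23.758294 × 757.042412 = 17986.036529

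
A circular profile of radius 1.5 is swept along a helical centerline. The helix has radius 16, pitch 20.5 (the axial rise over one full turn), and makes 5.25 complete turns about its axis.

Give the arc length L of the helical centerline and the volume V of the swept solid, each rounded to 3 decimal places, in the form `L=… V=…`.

2πR = 2π·16 = 100.530965
per-turn = √(100.530965² + 20.5²) = √(10106.4749 + 420.25) = √10526.7249 = 102.599829
L = 5.25 × 102.599829 = 538.649102
V = π·1.5² × L = 7.068583 × 538.649102 = 3807.486140

L=538.649 V=3807.486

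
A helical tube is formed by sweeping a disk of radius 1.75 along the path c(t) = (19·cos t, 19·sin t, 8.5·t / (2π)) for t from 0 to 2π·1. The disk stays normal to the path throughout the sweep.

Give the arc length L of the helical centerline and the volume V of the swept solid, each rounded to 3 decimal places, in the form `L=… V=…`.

L=119.683 V=1151.483

2πR = 2π·19 = 119.380521
per-turn = √(119.380521² + 8.5²) = √(14251.7088 + 72.25) = √14323.9588 = 119.682742
L = 1 × 119.682742 = 119.682742
V = π·1.75² × L = 9.621128 × 119.682742 = 1151.482921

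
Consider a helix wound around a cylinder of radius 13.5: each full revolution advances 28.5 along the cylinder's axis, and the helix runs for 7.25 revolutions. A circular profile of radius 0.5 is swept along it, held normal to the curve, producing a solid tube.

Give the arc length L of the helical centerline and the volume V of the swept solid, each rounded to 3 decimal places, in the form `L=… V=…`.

2πR = 2π·13.5 = 84.823002
per-turn = √(84.823002² + 28.5²) = √(7194.9416 + 812.25) = √8007.1916 = 89.482912
L = 7.25 × 89.482912 = 648.751115
V = π·0.5² × L = 0.785398 × 648.751115 = 509.527934

L=648.751 V=509.528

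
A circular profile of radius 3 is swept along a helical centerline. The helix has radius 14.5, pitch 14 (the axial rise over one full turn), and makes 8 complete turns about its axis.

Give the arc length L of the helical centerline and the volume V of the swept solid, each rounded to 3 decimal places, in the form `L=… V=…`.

L=737.405 V=20849.625

2πR = 2π·14.5 = 91.106187
per-turn = √(91.106187² + 14²) = √(8300.3373 + 196) = √8496.3373 = 92.175579
L = 8 × 92.175579 = 737.404629
V = π·3² × L = 28.274334 × 737.404629 = 20849.624695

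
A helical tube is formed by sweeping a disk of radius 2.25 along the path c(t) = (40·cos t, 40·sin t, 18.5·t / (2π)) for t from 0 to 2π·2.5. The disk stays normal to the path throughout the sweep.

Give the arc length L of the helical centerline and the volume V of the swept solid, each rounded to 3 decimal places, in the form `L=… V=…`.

L=630.018 V=10020.010

2πR = 2π·40 = 251.327412
per-turn = √(251.327412² + 18.5²) = √(63165.4682 + 342.25) = √63507.7182 = 252.007377
L = 2.5 × 252.007377 = 630.018443
V = π·2.25² × L = 15.904313 × 630.018443 = 10020.010393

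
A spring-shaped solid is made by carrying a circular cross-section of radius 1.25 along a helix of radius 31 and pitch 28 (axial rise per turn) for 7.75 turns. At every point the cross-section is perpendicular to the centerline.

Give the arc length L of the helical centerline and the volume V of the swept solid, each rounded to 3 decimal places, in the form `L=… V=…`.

2πR = 2π·31 = 194.778745
per-turn = √(194.778745² + 28²) = √(37938.7593 + 784) = √38722.7593 = 196.780993
L = 7.75 × 196.780993 = 1525.052698
V = π·1.25² × L = 4.908739 × 1525.052698 = 7486.084925

L=1525.053 V=7486.085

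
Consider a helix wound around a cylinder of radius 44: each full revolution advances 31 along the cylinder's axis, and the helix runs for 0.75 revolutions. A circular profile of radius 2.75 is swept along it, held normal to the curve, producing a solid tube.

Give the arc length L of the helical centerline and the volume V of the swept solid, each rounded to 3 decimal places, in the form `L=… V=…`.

L=208.645 V=4957.039

2πR = 2π·44 = 276.460154
per-turn = √(276.460154² + 31²) = √(76430.2165 + 961) = √77391.2165 = 278.192769
L = 0.75 × 278.192769 = 208.644576
V = π·2.75² × L = 23.758294 × 208.644576 = 4957.039281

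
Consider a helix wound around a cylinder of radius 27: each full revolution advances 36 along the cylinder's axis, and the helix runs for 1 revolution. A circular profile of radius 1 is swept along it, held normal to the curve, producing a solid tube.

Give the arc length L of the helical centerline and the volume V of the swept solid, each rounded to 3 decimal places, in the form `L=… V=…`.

2πR = 2π·27 = 169.646003
per-turn = √(169.646003² + 36²) = √(28779.7664 + 1296) = √30075.7664 = 173.423662
L = 1 × 173.423662 = 173.423662
V = π·1² × L = 3.141593 × 173.423662 = 544.826502

L=173.424 V=544.827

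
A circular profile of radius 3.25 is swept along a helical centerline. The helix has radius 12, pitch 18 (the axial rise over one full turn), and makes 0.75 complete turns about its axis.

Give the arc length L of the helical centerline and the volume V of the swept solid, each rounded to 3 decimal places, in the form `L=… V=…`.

2πR = 2π·12 = 75.398224
per-turn = √(75.398224² + 18²) = √(5684.8921 + 324) = √6008.8921 = 77.517044
L = 0.75 × 77.517044 = 58.137783
V = π·3.25² × L = 33.183072 × 58.137783 = 1929.190267

L=58.138 V=1929.190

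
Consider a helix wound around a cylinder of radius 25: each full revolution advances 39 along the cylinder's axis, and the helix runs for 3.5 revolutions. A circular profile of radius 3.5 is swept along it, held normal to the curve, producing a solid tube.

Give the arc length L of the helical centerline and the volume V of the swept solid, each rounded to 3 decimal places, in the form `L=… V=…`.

2πR = 2π·25 = 157.079633
per-turn = √(157.079633² + 39²) = √(24674.0110 + 1521) = √26195.0110 = 161.848729
L = 3.5 × 161.848729 = 566.470551
V = π·3.5² × L = 38.484510 × 566.470551 = 21800.341576

L=566.471 V=21800.342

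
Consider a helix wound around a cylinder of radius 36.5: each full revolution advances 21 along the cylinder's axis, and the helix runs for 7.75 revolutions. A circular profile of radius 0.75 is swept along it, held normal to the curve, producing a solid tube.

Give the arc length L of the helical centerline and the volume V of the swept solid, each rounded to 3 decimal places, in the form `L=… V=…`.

2πR = 2π·36.5 = 229.336264
per-turn = √(229.336264² + 21²) = √(52595.1219 + 441) = √53036.1219 = 230.295727
L = 7.75 × 230.295727 = 1784.791884
V = π·0.75² × L = 1.767146 × 1784.791884 = 3153.987602

L=1784.792 V=3153.988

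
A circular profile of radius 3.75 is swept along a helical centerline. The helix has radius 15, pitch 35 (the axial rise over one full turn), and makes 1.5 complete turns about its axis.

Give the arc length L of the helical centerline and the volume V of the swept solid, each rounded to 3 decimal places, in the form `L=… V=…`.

L=150.805 V=6662.368

2πR = 2π·15 = 94.247780
per-turn = √(94.247780² + 35²) = √(8882.6440 + 1225) = √10107.6440 = 100.536779
L = 1.5 × 100.536779 = 150.805169
V = π·3.75² × L = 44.178647 × 150.805169 = 6662.368268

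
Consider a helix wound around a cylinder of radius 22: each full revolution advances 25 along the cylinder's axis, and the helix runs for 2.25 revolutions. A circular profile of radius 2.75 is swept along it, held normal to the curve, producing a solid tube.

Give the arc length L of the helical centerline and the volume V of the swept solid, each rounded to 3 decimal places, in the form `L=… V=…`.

2πR = 2π·22 = 138.230077
per-turn = √(138.230077² + 25²) = √(19107.5541 + 625) = √19732.5541 = 140.472610
L = 2.25 × 140.472610 = 316.063372
V = π·2.75² × L = 23.758294 × 316.063372 = 7509.126659

L=316.063 V=7509.127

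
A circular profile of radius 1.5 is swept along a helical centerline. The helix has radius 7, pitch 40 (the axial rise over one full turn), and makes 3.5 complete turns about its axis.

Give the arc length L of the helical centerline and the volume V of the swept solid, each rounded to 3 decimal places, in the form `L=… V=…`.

2πR = 2π·7 = 43.982297
per-turn = √(43.982297² + 40²) = √(1934.4425 + 1600) = √3534.4425 = 59.451177
L = 3.5 × 59.451177 = 208.079120
V = π·1.5² × L = 7.068583 × 208.079120 = 1470.824628

L=208.079 V=1470.825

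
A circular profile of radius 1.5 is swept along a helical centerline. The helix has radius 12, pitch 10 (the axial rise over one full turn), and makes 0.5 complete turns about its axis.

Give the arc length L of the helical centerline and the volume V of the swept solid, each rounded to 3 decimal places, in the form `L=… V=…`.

L=38.029 V=268.813

2πR = 2π·12 = 75.398224
per-turn = √(75.398224² + 10²) = √(5684.8921 + 100) = √5784.8921 = 76.058478
L = 0.5 × 76.058478 = 38.029239
V = π·1.5² × L = 7.068583 × 38.029239 = 268.812852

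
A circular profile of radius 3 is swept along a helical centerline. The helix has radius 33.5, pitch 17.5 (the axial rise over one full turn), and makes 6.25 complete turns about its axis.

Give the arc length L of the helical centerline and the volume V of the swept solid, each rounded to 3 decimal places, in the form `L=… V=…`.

2πR = 2π·33.5 = 210.486708
per-turn = √(210.486708² + 17.5²) = √(44304.6542 + 306.25) = √44610.9042 = 211.212936
L = 6.25 × 211.212936 = 1320.080847
V = π·3² × L = 28.274334 × 1320.080847 = 37324.406630

L=1320.081 V=37324.407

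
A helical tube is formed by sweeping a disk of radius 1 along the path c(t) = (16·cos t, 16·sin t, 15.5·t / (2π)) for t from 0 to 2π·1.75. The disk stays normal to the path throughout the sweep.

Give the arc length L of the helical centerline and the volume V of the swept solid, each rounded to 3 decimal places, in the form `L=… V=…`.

2πR = 2π·16 = 100.530965
per-turn = √(100.530965² + 15.5²) = √(10106.4749 + 240.25) = √10346.7249 = 101.718852
L = 1.75 × 101.718852 = 178.007991
V = π·1² × L = 3.141593 × 178.007991 = 559.228598

L=178.008 V=559.229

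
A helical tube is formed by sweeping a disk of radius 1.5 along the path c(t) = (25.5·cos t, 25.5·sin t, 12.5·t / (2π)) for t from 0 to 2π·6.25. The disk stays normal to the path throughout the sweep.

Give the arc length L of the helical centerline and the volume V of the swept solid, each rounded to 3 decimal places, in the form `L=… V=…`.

2πR = 2π·25.5 = 160.221225
per-turn = √(160.221225² + 12.5²) = √(25670.8410 + 156.25) = √25827.0910 = 160.708093
L = 6.25 × 160.708093 = 1004.425579
V = π·1.5² × L = 7.068583 × 1004.425579 = 7099.866046

L=1004.426 V=7099.866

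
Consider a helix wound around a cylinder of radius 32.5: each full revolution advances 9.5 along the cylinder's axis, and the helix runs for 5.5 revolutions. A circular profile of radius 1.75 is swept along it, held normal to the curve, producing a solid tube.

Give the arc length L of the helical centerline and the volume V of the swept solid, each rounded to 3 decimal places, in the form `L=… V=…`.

L=1124.334 V=10817.362

2πR = 2π·32.5 = 204.203522
per-turn = √(204.203522² + 9.5²) = √(41699.0786 + 90.25) = √41789.3286 = 204.424384
L = 5.5 × 204.424384 = 1124.334110
V = π·1.75² × L = 9.621128 × 1124.334110 = 10817.361823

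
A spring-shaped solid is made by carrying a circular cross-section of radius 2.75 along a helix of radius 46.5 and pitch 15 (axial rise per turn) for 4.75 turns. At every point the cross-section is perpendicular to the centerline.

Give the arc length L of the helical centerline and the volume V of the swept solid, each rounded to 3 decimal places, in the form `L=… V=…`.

L=1389.626 V=33015.152

2πR = 2π·46.5 = 292.168117
per-turn = √(292.168117² + 15²) = √(85362.2085 + 225) = √85587.2085 = 292.552916
L = 4.75 × 292.552916 = 1389.626349
V = π·2.75² × L = 23.758294 × 1389.626349 = 33015.151975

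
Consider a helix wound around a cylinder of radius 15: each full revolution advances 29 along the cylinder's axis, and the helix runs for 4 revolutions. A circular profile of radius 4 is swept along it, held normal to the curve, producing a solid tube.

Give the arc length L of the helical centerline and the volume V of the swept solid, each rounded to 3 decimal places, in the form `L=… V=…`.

2πR = 2π·15 = 94.247780
per-turn = √(94.247780² + 29²) = √(8882.6440 + 841) = √9723.6440 = 98.608539
L = 4 × 98.608539 = 394.434156
V = π·4² × L = 50.265482 × 394.434156 = 19826.423146

L=394.434 V=19826.423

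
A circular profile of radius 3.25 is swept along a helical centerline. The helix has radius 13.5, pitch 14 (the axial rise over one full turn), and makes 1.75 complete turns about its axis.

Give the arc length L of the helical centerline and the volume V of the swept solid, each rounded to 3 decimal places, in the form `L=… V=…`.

2πR = 2π·13.5 = 84.823002
per-turn = √(84.823002² + 14²) = √(7194.9416 + 196) = √7390.9416 = 85.970586
L = 1.75 × 85.970586 = 150.448525
V = π·3.25² × L = 33.183072 × 150.448525 = 4992.344298

L=150.449 V=4992.344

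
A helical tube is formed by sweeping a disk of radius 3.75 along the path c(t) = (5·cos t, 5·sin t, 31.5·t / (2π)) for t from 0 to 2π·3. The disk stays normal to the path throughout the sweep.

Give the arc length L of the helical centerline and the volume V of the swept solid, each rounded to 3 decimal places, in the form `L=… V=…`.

L=133.465 V=5896.301

2πR = 2π·5 = 31.415927
per-turn = √(31.415927² + 31.5²) = √(986.9604 + 992.25) = √1979.2104 = 44.488318
L = 3 × 44.488318 = 133.464954
V = π·3.75² × L = 44.178647 × 133.464954 = 5896.301051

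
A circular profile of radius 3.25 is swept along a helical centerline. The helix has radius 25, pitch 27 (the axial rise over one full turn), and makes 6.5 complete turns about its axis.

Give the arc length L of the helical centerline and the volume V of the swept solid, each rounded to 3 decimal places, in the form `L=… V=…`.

L=1035.991 V=34377.362

2πR = 2π·25 = 157.079633
per-turn = √(157.079633² + 27²) = √(24674.0110 + 729) = √25403.0110 = 159.383221
L = 6.5 × 159.383221 = 1035.990934
V = π·3.25² × L = 33.183072 × 1035.990934 = 34377.362165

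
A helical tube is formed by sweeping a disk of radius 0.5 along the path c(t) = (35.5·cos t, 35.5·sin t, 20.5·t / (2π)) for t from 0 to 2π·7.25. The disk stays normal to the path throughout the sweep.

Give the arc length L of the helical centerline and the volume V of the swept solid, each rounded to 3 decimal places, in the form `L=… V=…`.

L=1623.950 V=1275.448

2πR = 2π·35.5 = 223.053078
per-turn = √(223.053078² + 20.5²) = √(49752.6758 + 420.25) = √50172.9258 = 223.993138
L = 7.25 × 223.993138 = 1623.950249
V = π·0.5² × L = 0.785398 × 1623.950249 = 1275.447543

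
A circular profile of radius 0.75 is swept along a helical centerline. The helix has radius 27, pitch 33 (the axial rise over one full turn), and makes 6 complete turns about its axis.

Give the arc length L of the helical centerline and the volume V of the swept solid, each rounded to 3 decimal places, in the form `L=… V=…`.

2πR = 2π·27 = 169.646003
per-turn = √(169.646003² + 33²) = √(28779.7664 + 1089) = √29868.7664 = 172.825827
L = 6 × 172.825827 = 1036.954961
V = π·0.75² × L = 1.767146 × 1036.954961 = 1832.450675

L=1036.955 V=1832.451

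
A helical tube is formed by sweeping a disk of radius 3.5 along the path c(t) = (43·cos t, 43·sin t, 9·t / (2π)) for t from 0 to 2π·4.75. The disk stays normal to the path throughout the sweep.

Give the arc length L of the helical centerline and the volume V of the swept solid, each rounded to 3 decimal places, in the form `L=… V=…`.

L=1284.052 V=49416.129

2πR = 2π·43 = 270.176968
per-turn = √(270.176968² + 9²) = √(72995.5942 + 81) = √73076.5942 = 270.326828
L = 4.75 × 270.326828 = 1284.052435
V = π·3.5² × L = 38.484510 × 1284.052435 = 49416.128779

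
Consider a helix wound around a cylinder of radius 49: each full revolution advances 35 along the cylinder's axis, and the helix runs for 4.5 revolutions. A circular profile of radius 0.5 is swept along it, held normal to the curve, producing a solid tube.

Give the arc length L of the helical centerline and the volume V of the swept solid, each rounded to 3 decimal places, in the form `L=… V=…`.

L=1394.366 V=1095.133

2πR = 2π·49 = 307.876080
per-turn = √(307.876080² + 35²) = √(94787.6807 + 1225) = √96012.6807 = 309.859130
L = 4.5 × 309.859130 = 1394.366087
V = π·0.5² × L = 0.785398 × 1394.366087 = 1095.132564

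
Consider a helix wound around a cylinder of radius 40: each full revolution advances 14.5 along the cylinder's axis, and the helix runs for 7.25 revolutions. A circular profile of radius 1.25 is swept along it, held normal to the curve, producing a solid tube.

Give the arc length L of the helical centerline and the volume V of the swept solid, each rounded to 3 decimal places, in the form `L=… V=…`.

L=1825.154 V=8959.202

2πR = 2π·40 = 251.327412
per-turn = √(251.327412² + 14.5²) = √(63165.4682 + 210.25) = √63375.7182 = 251.745344
L = 7.25 × 251.745344 = 1825.153743
V = π·1.25² × L = 4.908739 × 1825.153743 = 8959.202486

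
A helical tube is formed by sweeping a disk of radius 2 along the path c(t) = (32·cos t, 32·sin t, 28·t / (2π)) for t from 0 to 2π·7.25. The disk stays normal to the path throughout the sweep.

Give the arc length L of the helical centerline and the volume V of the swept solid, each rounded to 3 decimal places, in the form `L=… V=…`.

2πR = 2π·32 = 201.061930
per-turn = √(201.061930² + 28²) = √(40425.8996 + 784) = √41209.8996 = 203.002216
L = 7.25 × 203.002216 = 1471.766065
V = π·2² × L = 12.566371 × 1471.766065 = 18494.757826

L=1471.766 V=18494.758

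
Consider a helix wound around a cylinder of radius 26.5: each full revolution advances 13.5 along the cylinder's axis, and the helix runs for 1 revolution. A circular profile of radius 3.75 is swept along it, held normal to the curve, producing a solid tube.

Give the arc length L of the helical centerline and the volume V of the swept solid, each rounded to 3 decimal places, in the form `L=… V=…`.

2πR = 2π·26.5 = 166.504411
per-turn = √(166.504411² + 13.5²) = √(27723.7188 + 182.25) = √27905.9688 = 167.050797
L = 1 × 167.050797 = 167.050797
V = π·3.75² × L = 44.178647 × 167.050797 = 7380.078138

L=167.051 V=7380.078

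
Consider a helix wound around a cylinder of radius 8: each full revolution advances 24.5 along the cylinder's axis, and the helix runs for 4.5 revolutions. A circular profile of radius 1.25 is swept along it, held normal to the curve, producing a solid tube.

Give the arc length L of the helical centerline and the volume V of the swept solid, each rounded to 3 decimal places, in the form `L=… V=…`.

2πR = 2π·8 = 50.265482
per-turn = √(50.265482² + 24.5²) = √(2526.6187 + 600.25) = √3126.8687 = 55.918411
L = 4.5 × 55.918411 = 251.632851
V = π·1.25² × L = 4.908739 × 251.632851 = 1235.199869

L=251.633 V=1235.200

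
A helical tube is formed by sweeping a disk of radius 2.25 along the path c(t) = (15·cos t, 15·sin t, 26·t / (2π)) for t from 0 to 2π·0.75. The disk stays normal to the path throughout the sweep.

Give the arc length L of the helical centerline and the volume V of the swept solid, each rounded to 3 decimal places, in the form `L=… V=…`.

2πR = 2π·15 = 94.247780
per-turn = √(94.247780² + 26²) = √(8882.6440 + 676) = √9558.6440 = 97.768318
L = 0.75 × 97.768318 = 73.326238
V = π·2.25² × L = 15.904313 × 73.326238 = 1166.203432

L=73.326 V=1166.203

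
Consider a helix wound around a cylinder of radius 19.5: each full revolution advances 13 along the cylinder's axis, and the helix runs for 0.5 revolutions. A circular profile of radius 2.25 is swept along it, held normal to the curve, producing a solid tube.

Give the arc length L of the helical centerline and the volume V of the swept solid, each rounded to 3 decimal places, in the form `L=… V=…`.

L=61.605 V=979.784

2πR = 2π·19.5 = 122.522113
per-turn = √(122.522113² + 13²) = √(15011.6683 + 169) = √15180.6683 = 123.209855
L = 0.5 × 123.209855 = 61.604927
V = π·2.25² × L = 15.904313 × 61.604927 = 979.784035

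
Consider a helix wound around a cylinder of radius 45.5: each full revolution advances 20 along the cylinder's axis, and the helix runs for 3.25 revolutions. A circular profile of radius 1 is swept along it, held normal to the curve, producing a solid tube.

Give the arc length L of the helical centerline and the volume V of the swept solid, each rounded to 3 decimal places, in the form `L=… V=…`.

L=931.397 V=2926.070

2πR = 2π·45.5 = 285.884931
per-turn = √(285.884931² + 20²) = √(81730.1940 + 400) = √82130.1940 = 286.583660
L = 3.25 × 286.583660 = 931.396894
V = π·1² × L = 3.141593 × 931.396894 = 2926.069641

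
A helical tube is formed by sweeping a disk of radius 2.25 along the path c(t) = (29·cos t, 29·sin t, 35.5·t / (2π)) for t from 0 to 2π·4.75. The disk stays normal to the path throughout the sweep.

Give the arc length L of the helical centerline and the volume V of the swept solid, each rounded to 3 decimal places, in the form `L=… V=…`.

2πR = 2π·29 = 182.212374
per-turn = √(182.212374² + 35.5²) = √(33201.3492 + 1260.25) = √34461.5992 = 185.638356
L = 4.75 × 185.638356 = 881.782191
V = π·2.25² × L = 15.904313 × 881.782191 = 14024.139792

L=881.782 V=14024.140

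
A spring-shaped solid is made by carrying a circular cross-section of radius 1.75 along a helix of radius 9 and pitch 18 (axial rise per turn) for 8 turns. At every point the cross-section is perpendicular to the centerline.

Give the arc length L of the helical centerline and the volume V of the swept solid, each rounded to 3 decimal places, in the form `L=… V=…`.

L=474.755 V=4567.676

2πR = 2π·9 = 56.548668
per-turn = √(56.548668² + 18²) = √(3197.7518 + 324) = √3521.7518 = 59.344350
L = 8 × 59.344350 = 474.754797
V = π·1.75² × L = 9.621128 × 474.754797 = 4567.676430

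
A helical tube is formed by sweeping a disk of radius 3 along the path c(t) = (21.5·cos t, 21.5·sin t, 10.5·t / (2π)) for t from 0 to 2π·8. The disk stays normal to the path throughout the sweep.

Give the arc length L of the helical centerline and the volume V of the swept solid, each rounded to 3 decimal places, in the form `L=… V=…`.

L=1083.967 V=30648.459

2πR = 2π·21.5 = 135.088484
per-turn = √(135.088484² + 10.5²) = √(18248.8985 + 110.25) = √18359.1485 = 135.495936
L = 8 × 135.495936 = 1083.967484
V = π·3² × L = 28.274334 × 1083.967484 = 30648.458561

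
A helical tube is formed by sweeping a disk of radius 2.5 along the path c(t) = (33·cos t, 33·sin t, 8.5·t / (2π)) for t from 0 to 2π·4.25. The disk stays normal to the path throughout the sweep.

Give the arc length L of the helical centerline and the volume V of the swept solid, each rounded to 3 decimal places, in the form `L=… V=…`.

L=881.957 V=17317.183

2πR = 2π·33 = 207.345115
per-turn = √(207.345115² + 8.5²) = √(42991.9968 + 72.25) = √43064.2468 = 207.519268
L = 4.25 × 207.519268 = 881.956891
V = π·2.5² × L = 19.634954 × 881.956891 = 17317.183057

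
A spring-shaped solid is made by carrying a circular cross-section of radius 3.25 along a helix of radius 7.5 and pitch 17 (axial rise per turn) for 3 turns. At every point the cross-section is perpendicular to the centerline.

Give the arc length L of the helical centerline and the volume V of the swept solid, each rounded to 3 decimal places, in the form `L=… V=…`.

2πR = 2π·7.5 = 47.123890
per-turn = √(47.123890² + 17²) = √(2220.6610 + 289) = √2509.6610 = 50.096517
L = 3 × 50.096517 = 150.289550
V = π·3.25² × L = 33.183072 × 150.289550 = 4987.069027

L=150.290 V=4987.069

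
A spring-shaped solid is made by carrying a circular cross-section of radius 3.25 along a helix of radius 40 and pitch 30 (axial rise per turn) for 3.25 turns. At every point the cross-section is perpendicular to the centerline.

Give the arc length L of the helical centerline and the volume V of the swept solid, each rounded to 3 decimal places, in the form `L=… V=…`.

2πR = 2π·40 = 251.327412
per-turn = √(251.327412² + 30²) = √(63165.4682 + 900) = √64065.4682 = 253.111573
L = 3.25 × 253.111573 = 822.612611
V = π·3.25² × L = 33.183072 × 822.612611 = 27296.813826

L=822.613 V=27296.814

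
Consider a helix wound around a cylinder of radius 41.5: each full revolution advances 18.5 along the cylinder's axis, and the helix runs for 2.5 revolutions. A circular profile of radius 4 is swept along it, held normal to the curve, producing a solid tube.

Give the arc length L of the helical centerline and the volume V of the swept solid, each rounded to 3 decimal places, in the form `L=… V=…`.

2πR = 2π·41.5 = 260.752190
per-turn = √(260.752190² + 18.5²) = √(67991.7047 + 342.25) = √68333.9547 = 261.407641
L = 2.5 × 261.407641 = 653.519102
V = π·4² × L = 50.265482 × 653.519102 = 32849.452969

L=653.519 V=32849.453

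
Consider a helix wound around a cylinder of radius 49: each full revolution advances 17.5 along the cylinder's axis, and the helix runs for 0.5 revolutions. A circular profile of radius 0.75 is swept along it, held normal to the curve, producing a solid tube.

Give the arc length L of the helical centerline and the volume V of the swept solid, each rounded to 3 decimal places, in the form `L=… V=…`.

2πR = 2π·49 = 307.876080
per-turn = √(307.876080² + 17.5²) = √(94787.6807 + 306.25) = √95093.9307 = 308.373038
L = 0.5 × 308.373038 = 154.186519
V = π·0.75² × L = 1.767146 × 154.186519 = 272.470070

L=154.187 V=272.470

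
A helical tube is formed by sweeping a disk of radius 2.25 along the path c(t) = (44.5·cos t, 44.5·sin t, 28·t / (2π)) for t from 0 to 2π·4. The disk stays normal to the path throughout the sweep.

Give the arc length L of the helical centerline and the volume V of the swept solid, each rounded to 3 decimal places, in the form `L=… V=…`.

2πR = 2π·44.5 = 279.601746
per-turn = √(279.601746² + 28²) = √(78177.1365 + 784) = √78961.1365 = 281.000243
L = 4 × 281.000243 = 1124.000971
V = π·2.25² × L = 15.904313 × 1124.000971 = 17876.463044

L=1124.001 V=17876.463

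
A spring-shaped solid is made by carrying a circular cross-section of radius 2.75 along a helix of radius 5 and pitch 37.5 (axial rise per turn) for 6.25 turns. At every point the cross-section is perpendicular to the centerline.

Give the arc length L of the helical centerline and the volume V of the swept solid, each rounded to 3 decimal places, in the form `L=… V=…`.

L=305.753 V=7264.165

2πR = 2π·5 = 31.415927
per-turn = √(31.415927² + 37.5²) = √(986.9604 + 1406.25) = √2393.2104 = 48.920450
L = 6.25 × 48.920450 = 305.752813
V = π·2.75² × L = 23.758294 × 305.752813 = 7264.165364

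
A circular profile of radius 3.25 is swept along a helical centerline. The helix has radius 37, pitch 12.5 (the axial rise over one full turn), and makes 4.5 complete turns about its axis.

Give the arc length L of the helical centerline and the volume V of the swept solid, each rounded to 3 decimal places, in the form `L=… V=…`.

2πR = 2π·37 = 232.477856
per-turn = √(232.477856² + 12.5²) = √(54045.9537 + 156.25) = √54202.2037 = 232.813667
L = 4.5 × 232.813667 = 1047.661503
V = π·3.25² × L = 33.183072 × 1047.661503 = 34764.627509

L=1047.662 V=34764.628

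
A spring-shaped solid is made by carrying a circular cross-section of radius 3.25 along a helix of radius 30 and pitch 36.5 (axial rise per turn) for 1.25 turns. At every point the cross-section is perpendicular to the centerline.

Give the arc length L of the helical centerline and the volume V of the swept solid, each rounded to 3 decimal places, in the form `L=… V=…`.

2πR = 2π·30 = 188.495559
per-turn = √(188.495559² + 36.5²) = √(35530.5758 + 1332.25) = √36862.8258 = 191.996942
L = 1.25 × 191.996942 = 239.996178
V = π·3.25² × L = 33.183072 × 239.996178 = 7963.810546

L=239.996 V=7963.811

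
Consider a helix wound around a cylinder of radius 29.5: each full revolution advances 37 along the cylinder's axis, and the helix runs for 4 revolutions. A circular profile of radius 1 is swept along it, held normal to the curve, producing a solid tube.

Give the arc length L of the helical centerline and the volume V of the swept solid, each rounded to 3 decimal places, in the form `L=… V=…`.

2πR = 2π·29.5 = 185.353967
per-turn = √(185.353967² + 37²) = √(34356.0929 + 1369) = √35725.0929 = 189.010828
L = 4 × 189.010828 = 756.043310
V = π·1² × L = 3.141593 × 756.043310 = 2375.180109

L=756.043 V=2375.180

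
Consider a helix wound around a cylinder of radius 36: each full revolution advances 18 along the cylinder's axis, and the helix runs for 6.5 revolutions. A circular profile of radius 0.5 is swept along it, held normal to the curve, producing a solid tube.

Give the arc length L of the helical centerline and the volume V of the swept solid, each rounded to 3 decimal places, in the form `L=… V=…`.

2πR = 2π·36 = 226.194671
per-turn = √(226.194671² + 18²) = √(51164.0292 + 324) = √51488.0292 = 226.909738
L = 6.5 × 226.909738 = 1474.913297
V = π·0.5² × L = 0.785398 × 1474.913297 = 1158.394195

L=1474.913 V=1158.394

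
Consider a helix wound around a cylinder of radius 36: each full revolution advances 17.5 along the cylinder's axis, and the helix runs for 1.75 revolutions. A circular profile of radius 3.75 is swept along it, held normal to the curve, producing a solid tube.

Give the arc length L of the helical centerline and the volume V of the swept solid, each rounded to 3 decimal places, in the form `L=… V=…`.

L=397.024 V=17539.965

2πR = 2π·36 = 226.194671
per-turn = √(226.194671² + 17.5²) = √(51164.0292 + 306.25) = √51470.2792 = 226.870622
L = 1.75 × 226.870622 = 397.023589
V = π·3.75² × L = 44.178647 × 397.023589 = 17539.964859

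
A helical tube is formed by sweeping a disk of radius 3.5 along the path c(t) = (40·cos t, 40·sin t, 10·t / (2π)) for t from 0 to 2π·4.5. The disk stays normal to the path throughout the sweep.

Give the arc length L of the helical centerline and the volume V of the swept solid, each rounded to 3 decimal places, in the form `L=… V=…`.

2πR = 2π·40 = 251.327412
per-turn = √(251.327412² + 10²) = √(63165.4682 + 100) = √63265.4682 = 251.526277
L = 4.5 × 251.526277 = 1131.868248
V = π·3.5² × L = 38.484510 × 1131.868248 = 43559.394909

L=1131.868 V=43559.395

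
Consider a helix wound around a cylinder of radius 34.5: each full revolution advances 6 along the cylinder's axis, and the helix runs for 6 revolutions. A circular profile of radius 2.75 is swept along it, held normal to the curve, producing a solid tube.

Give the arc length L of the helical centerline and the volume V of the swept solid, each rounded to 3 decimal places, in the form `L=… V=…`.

2πR = 2π·34.5 = 216.769893
per-turn = √(216.769893² + 6²) = √(46989.1866 + 36) = √47025.1866 = 216.852915
L = 6 × 216.852915 = 1301.117487
V = π·2.75² × L = 23.758294 × 1301.117487 = 30912.332369

L=1301.117 V=30912.332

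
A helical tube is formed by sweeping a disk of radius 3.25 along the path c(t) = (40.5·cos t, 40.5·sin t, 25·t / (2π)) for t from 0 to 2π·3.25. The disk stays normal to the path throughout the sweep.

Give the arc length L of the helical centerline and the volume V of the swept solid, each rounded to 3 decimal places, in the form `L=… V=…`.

2πR = 2π·40.5 = 254.469005
per-turn = √(254.469005² + 25²) = √(64754.4745 + 625) = √65379.4745 = 255.694103
L = 3.25 × 255.694103 = 831.005836
V = π·3.25² × L = 33.183072 × 831.005836 = 27575.326817

L=831.006 V=27575.327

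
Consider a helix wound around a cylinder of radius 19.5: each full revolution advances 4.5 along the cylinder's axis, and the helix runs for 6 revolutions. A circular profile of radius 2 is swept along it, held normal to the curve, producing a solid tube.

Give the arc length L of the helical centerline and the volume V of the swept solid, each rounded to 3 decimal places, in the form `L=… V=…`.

2πR = 2π·19.5 = 122.522113
per-turn = √(122.522113² + 4.5²) = √(15011.6683 + 20.25) = √15031.9183 = 122.604724
L = 6 × 122.604724 = 735.628343
V = π·2² × L = 12.566371 × 735.628343 = 9244.178389

L=735.628 V=9244.178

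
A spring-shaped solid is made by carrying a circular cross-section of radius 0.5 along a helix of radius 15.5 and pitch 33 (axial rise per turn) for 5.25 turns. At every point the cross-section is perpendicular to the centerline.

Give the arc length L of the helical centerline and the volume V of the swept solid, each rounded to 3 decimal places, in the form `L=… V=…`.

2πR = 2π·15.5 = 97.389372
per-turn = √(97.389372² + 33²) = √(9484.6898 + 1089) = √10573.6898 = 102.828449
L = 5.25 × 102.828449 = 539.849355
V = π·0.5² × L = 0.785398 × 539.849355 = 423.996692

L=539.849 V=423.997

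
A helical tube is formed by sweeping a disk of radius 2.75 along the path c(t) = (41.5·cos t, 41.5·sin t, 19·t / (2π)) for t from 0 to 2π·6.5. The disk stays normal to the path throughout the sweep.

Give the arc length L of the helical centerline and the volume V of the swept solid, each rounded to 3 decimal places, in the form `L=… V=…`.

L=1699.383 V=40374.436

2πR = 2π·41.5 = 260.752190
per-turn = √(260.752190² + 19²) = √(67991.7047 + 361) = √68352.7047 = 261.443502
L = 6.5 × 261.443502 = 1699.382763
V = π·2.75² × L = 23.758294 × 1699.382763 = 40374.436049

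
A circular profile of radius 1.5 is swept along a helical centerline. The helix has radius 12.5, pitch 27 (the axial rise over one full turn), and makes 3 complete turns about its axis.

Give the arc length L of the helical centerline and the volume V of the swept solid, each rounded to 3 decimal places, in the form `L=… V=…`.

2πR = 2π·12.5 = 78.539816
per-turn = √(78.539816² + 27²) = √(6168.5028 + 729) = √6897.5028 = 83.051206
L = 3 × 83.051206 = 249.153617
V = π·1.5² × L = 7.068583 × 249.153617 = 1761.163137

L=249.154 V=1761.163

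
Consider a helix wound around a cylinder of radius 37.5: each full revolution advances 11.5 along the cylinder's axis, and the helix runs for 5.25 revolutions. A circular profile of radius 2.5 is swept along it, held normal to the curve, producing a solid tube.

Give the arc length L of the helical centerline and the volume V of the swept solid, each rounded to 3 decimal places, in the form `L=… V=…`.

2πR = 2π·37.5 = 235.619449
per-turn = √(235.619449² + 11.5²) = √(55516.5248 + 132.25) = √55648.7748 = 235.899925
L = 5.25 × 235.899925 = 1238.474608
V = π·2.5² × L = 19.634954 × 1238.474608 = 24317.392060

L=1238.475 V=24317.392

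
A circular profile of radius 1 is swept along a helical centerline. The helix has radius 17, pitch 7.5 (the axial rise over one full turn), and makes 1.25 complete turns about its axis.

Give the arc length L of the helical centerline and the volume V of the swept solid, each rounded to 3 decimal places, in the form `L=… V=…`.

L=133.846 V=420.491

2πR = 2π·17 = 106.814150
per-turn = √(106.814150² + 7.5²) = √(11409.2627 + 56.25) = √11465.5127 = 107.077134
L = 1.25 × 107.077134 = 133.846418
V = π·1² × L = 3.141593 × 133.846418 = 420.490923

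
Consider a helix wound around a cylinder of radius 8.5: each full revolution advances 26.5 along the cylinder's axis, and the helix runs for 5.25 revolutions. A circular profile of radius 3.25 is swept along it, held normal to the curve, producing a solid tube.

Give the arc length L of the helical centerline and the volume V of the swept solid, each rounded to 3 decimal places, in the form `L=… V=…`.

2πR = 2π·8.5 = 53.407075
per-turn = √(53.407075² + 26.5²) = √(2852.3157 + 702.25) = √3554.5657 = 59.620178
L = 5.25 × 59.620178 = 313.005937
V = π·3.25² × L = 33.183072 × 313.005937 = 10386.498656

L=313.006 V=10386.499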